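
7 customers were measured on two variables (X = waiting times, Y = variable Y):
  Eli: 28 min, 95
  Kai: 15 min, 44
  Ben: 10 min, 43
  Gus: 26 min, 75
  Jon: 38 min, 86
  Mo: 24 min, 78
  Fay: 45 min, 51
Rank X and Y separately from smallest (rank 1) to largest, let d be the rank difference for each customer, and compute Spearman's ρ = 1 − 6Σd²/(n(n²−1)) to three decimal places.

0.571

Ranks of variable 1: 5, 2, 1, 4, 6, 3, 7
Ranks of variable 2: 7, 2, 1, 4, 6, 5, 3
d = r₁ − r₂: -2, 0, 0, 0, 0, -2, 4
d²: 4, 0, 0, 0, 0, 4, 16; Σd² = 24
ρ = 1 − 6·24/(7·48) = 1 − 144/336 = 0.571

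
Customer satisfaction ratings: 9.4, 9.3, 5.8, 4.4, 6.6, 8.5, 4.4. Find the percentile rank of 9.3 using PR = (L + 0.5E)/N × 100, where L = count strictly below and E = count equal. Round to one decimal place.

N = 7.
Strictly below 9.3: 5. Equal to 9.3: 1.
PR = (5 + 0.5·1)/7 × 100 = 78.6

78.6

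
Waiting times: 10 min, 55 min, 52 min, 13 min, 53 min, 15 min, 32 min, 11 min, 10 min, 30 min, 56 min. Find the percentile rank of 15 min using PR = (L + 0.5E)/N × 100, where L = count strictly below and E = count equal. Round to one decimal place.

N = 11.
Strictly below 15: 4. Equal to 15: 1.
PR = (4 + 0.5·1)/11 × 100 = 40.9

40.9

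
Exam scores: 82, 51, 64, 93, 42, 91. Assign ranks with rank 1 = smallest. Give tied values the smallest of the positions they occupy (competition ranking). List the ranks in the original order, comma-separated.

Sorted (ascending): 42, 51, 64, 82, 91, 93
No ties — each value takes its position as its rank.

4, 2, 3, 6, 1, 5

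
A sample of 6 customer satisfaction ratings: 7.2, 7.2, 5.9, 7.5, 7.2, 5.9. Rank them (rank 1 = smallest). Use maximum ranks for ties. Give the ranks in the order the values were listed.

5, 5, 2, 6, 5, 2

Sorted (ascending): 5.9, 5.9, 7.2, 7.2, 7.2, 7.5
The 2 values of 5.9 occupy positions 1–2 → each gets rank 2.
The 3 values of 7.2 occupy positions 3–5 → each gets rank 5.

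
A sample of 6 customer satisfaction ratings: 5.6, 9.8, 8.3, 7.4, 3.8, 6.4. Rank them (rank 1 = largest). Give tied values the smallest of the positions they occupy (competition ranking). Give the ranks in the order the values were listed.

5, 1, 2, 3, 6, 4

Sorted (descending): 9.8, 8.3, 7.4, 6.4, 5.6, 3.8
No ties — each value takes its position as its rank.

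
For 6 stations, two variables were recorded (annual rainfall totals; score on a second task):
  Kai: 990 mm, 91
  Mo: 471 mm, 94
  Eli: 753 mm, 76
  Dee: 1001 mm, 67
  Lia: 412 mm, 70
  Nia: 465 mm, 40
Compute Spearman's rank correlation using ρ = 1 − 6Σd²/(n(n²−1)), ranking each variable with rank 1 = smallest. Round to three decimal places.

0.143

Ranks of variable 1: 5, 3, 4, 6, 1, 2
Ranks of variable 2: 5, 6, 4, 2, 3, 1
d = r₁ − r₂: 0, -3, 0, 4, -2, 1
d²: 0, 9, 0, 16, 4, 1; Σd² = 30
ρ = 1 − 6·30/(6·35) = 1 − 180/210 = 0.143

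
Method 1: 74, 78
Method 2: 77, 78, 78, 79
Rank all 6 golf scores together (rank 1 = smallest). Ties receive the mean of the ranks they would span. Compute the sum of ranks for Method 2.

16

Sorted (ascending): 74, 77, 78, 78, 78, 79
The 3 values of 78 occupy positions 3–5 → average rank 4.
Method 2 values → pooled ranks: 77→2, 78→4, 78→4, 79→6
Rank sum = 2 + 4 + 4 + 6 = 16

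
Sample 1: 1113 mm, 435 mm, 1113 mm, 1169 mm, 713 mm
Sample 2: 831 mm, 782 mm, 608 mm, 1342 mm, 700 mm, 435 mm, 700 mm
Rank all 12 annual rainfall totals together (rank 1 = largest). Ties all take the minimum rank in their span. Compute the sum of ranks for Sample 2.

49

Sorted (descending): 1342, 1169, 1113, 1113, 831, 782, 713, 700, 700, 608, 435, 435
The 2 values of 1113 occupy positions 3–4 → each gets rank 3.
The 2 values of 700 occupy positions 8–9 → each gets rank 8.
The 2 values of 435 occupy positions 11–12 → each gets rank 11.
Sample 2 values → pooled ranks: 831→5, 782→6, 608→10, 1342→1, 700→8, 435→11, 700→8
Rank sum = 5 + 6 + 10 + 1 + 8 + 11 + 8 = 49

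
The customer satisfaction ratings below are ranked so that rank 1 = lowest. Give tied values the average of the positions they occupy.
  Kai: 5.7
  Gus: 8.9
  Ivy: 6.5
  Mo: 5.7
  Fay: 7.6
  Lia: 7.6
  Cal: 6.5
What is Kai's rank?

1.5

Sorted (ascending): 5.7, 5.7, 6.5, 6.5, 7.6, 7.6, 8.9
The 2 values of 5.7 occupy positions 1–2 → average rank (1+2)/2 = 1.5.
The 2 values of 6.5 occupy positions 3–4 → average rank (3+4)/2 = 3.5.
The 2 values of 7.6 occupy positions 5–6 → average rank (5+6)/2 = 5.5.
Kai has value 5.7 → rank 1.5.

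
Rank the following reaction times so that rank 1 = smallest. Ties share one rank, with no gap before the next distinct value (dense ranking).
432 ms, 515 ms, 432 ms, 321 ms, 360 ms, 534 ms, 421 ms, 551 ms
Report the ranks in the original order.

Sorted (ascending): 321, 360, 421, 432, 432, 515, 534, 551
The 2 values of 432 share dense rank 4.
Remaining distinct values take the next consecutive integers.

4, 5, 4, 1, 2, 6, 3, 7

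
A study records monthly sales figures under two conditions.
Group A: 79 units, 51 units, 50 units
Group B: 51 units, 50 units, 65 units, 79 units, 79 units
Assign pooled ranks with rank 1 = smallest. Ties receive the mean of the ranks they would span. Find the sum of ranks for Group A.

12

Sorted (ascending): 50, 50, 51, 51, 65, 79, 79, 79
The 2 values of 50 occupy positions 1–2 → average rank (1+2)/2 = 1.5.
The 2 values of 51 occupy positions 3–4 → average rank (3+4)/2 = 3.5.
The 3 values of 79 occupy positions 6–8 → average rank 7.
Group A values → pooled ranks: 79→7, 51→3.5, 50→1.5
Rank sum = 7 + 3.5 + 1.5 = 12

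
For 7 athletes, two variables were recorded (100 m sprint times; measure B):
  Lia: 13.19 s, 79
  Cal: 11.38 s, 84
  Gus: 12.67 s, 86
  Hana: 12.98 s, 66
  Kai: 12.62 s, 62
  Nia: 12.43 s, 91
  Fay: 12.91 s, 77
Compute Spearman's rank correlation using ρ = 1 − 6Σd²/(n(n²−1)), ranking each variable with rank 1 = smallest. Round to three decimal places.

Ranks of variable 1: 7, 1, 4, 6, 3, 2, 5
Ranks of variable 2: 4, 5, 6, 2, 1, 7, 3
d = r₁ − r₂: 3, -4, -2, 4, 2, -5, 2
d²: 9, 16, 4, 16, 4, 25, 4; Σd² = 78
ρ = 1 − 6·78/(7·48) = 1 − 468/336 = -0.393

-0.393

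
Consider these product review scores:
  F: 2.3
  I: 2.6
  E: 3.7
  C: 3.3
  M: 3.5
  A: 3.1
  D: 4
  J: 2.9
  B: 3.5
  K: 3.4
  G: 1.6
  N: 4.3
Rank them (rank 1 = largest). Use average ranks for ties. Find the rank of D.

Sorted (descending): 4.3, 4, 3.7, 3.5, 3.5, 3.4, 3.3, 3.1, 2.9, 2.6, 2.3, 1.6
The 2 values of 3.5 occupy positions 4–5 → average rank (4+5)/2 = 4.5.
D has value 4 → rank 2.

2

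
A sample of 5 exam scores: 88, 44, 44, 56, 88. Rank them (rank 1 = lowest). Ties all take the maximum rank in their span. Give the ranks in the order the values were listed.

5, 2, 2, 3, 5

Sorted (ascending): 44, 44, 56, 88, 88
The 2 values of 44 occupy positions 1–2 → each gets rank 2.
The 2 values of 88 occupy positions 4–5 → each gets rank 5.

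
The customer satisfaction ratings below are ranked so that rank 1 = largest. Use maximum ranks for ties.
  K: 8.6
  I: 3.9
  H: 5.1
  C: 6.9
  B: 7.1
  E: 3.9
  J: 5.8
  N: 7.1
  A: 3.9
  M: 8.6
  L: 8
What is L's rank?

3

Sorted (descending): 8.6, 8.6, 8, 7.1, 7.1, 6.9, 5.8, 5.1, 3.9, 3.9, 3.9
The 2 values of 8.6 occupy positions 1–2 → each gets rank 2.
The 2 values of 7.1 occupy positions 4–5 → each gets rank 5.
The 3 values of 3.9 occupy positions 9–11 → each gets rank 11.
L has value 8 → rank 3.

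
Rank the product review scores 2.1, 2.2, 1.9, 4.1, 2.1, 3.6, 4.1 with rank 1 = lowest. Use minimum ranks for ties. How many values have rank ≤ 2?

Sorted (ascending): 1.9, 2.1, 2.1, 2.2, 3.6, 4.1, 4.1
The 2 values of 2.1 occupy positions 2–3 → each gets rank 2.
The 2 values of 4.1 occupy positions 6–7 → each gets rank 6.
Ranks ≤ 2: {1, 2, 2} → 3 values.

3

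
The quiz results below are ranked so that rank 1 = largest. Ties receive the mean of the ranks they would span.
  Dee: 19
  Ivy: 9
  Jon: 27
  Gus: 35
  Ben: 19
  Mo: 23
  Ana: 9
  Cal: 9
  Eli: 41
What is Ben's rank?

Sorted (descending): 41, 35, 27, 23, 19, 19, 9, 9, 9
The 2 values of 19 occupy positions 5–6 → average rank (5+6)/2 = 5.5.
The 3 values of 9 occupy positions 7–9 → average rank 8.
Ben has value 19 → rank 5.5.

5.5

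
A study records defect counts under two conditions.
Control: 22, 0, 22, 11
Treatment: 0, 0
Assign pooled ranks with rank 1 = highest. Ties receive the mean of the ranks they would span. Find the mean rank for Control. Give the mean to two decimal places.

2.75

Sorted (descending): 22, 22, 11, 0, 0, 0
The 2 values of 22 occupy positions 1–2 → average rank (1+2)/2 = 1.5.
The 3 values of 0 occupy positions 4–6 → average rank 5.
Control values → pooled ranks: 22→1.5, 0→5, 22→1.5, 11→3
Mean rank = (1.5 + 5 + 1.5 + 3) / 4 = 2.75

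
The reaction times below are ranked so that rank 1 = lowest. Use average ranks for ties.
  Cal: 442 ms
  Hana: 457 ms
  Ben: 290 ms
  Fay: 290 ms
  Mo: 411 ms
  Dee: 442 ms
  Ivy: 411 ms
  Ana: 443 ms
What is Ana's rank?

Sorted (ascending): 290, 290, 411, 411, 442, 442, 443, 457
The 2 values of 290 occupy positions 1–2 → average rank (1+2)/2 = 1.5.
The 2 values of 411 occupy positions 3–4 → average rank (3+4)/2 = 3.5.
The 2 values of 442 occupy positions 5–6 → average rank (5+6)/2 = 5.5.
Ana has value 443 ms → rank 7.

7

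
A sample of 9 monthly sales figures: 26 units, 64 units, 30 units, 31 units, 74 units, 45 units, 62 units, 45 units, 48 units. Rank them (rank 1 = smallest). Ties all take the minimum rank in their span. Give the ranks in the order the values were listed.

Sorted (ascending): 26, 30, 31, 45, 45, 48, 62, 64, 74
The 2 values of 45 occupy positions 4–5 → each gets rank 4.

1, 8, 2, 3, 9, 4, 7, 4, 6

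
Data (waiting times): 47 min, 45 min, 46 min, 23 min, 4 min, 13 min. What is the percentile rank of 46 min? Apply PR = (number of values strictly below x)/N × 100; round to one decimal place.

N = 6.
Strictly below 46: 4. Equal to 46: 1.
PR = 4/6 × 100 = 66.7

66.7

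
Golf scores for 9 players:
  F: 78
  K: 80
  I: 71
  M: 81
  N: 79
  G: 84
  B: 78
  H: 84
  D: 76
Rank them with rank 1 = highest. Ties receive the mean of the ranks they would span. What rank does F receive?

Sorted (descending): 84, 84, 81, 80, 79, 78, 78, 76, 71
The 2 values of 84 occupy positions 1–2 → average rank (1+2)/2 = 1.5.
The 2 values of 78 occupy positions 6–7 → average rank (6+7)/2 = 6.5.
F has value 78 → rank 6.5.

6.5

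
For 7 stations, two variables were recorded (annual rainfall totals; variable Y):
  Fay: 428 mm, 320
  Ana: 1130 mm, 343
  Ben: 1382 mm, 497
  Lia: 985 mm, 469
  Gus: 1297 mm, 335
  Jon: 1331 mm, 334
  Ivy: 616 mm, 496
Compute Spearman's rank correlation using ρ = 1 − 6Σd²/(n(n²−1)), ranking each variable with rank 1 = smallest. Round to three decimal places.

Ranks of variable 1: 1, 4, 7, 3, 5, 6, 2
Ranks of variable 2: 1, 4, 7, 5, 3, 2, 6
d = r₁ − r₂: 0, 0, 0, -2, 2, 4, -4
d²: 0, 0, 0, 4, 4, 16, 16; Σd² = 40
ρ = 1 − 6·40/(7·48) = 1 − 240/336 = 0.286

0.286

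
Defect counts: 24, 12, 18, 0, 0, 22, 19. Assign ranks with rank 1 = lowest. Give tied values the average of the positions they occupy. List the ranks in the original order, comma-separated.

7, 3, 4, 1.5, 1.5, 6, 5

Sorted (ascending): 0, 0, 12, 18, 19, 22, 24
The 2 values of 0 occupy positions 1–2 → average rank (1+2)/2 = 1.5.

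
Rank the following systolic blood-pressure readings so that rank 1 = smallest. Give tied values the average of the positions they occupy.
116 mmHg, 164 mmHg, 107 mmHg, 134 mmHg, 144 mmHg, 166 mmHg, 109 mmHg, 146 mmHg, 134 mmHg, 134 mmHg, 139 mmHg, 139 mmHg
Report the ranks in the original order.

3, 11, 1, 5, 9, 12, 2, 10, 5, 5, 7.5, 7.5

Sorted (ascending): 107, 109, 116, 134, 134, 134, 139, 139, 144, 146, 164, 166
The 3 values of 134 occupy positions 4–6 → average rank 5.
The 2 values of 139 occupy positions 7–8 → average rank (7+8)/2 = 7.5.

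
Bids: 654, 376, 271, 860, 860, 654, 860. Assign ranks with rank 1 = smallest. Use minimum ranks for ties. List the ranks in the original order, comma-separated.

Sorted (ascending): 271, 376, 654, 654, 860, 860, 860
The 2 values of 654 occupy positions 3–4 → each gets rank 3.
The 3 values of 860 occupy positions 5–7 → each gets rank 5.

3, 2, 1, 5, 5, 3, 5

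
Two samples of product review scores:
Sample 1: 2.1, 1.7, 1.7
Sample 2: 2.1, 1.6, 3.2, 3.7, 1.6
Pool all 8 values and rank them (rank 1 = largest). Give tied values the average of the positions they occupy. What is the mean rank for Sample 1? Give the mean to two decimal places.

4.83

Sorted (descending): 3.7, 3.2, 2.1, 2.1, 1.7, 1.7, 1.6, 1.6
The 2 values of 2.1 occupy positions 3–4 → average rank (3+4)/2 = 3.5.
The 2 values of 1.7 occupy positions 5–6 → average rank (5+6)/2 = 5.5.
The 2 values of 1.6 occupy positions 7–8 → average rank (7+8)/2 = 7.5.
Sample 1 values → pooled ranks: 2.1→3.5, 1.7→5.5, 1.7→5.5
Mean rank = (3.5 + 5.5 + 5.5) / 3 = 4.83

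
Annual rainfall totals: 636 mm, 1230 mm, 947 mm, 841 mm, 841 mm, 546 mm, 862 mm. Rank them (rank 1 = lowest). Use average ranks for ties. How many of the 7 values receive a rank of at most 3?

2

Sorted (ascending): 546, 636, 841, 841, 862, 947, 1230
The 2 values of 841 occupy positions 3–4 → average rank (3+4)/2 = 3.5.
Ranks ≤ 3: {1, 2} → 2 values.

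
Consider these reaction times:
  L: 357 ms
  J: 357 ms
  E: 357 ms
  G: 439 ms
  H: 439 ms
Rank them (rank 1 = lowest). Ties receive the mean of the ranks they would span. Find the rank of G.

4.5

Sorted (ascending): 357, 357, 357, 439, 439
The 3 values of 357 occupy positions 1–3 → average rank 2.
The 2 values of 439 occupy positions 4–5 → average rank (4+5)/2 = 4.5.
G has value 439 ms → rank 4.5.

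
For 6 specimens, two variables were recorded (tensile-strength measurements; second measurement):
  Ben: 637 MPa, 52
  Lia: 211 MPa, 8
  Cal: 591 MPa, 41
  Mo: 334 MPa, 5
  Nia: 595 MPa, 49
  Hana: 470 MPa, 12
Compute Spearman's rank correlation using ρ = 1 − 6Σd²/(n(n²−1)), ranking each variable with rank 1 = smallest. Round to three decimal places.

0.943

Ranks of variable 1: 6, 1, 4, 2, 5, 3
Ranks of variable 2: 6, 2, 4, 1, 5, 3
d = r₁ − r₂: 0, -1, 0, 1, 0, 0
d²: 0, 1, 0, 1, 0, 0; Σd² = 2
ρ = 1 − 6·2/(6·35) = 1 − 12/210 = 0.943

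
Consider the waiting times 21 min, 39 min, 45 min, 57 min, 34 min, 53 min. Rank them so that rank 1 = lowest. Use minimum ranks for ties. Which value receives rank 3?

Sorted (ascending): 21, 34, 39, 45, 53, 57
No ties — each value takes its position as its rank.
Rank 3 → value 39.

39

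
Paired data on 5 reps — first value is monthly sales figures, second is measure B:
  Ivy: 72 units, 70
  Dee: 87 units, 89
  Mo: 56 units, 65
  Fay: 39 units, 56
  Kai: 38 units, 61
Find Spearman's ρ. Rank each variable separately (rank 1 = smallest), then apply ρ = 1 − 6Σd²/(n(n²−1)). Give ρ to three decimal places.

Ranks of variable 1: 4, 5, 3, 2, 1
Ranks of variable 2: 4, 5, 3, 1, 2
d = r₁ − r₂: 0, 0, 0, 1, -1
d²: 0, 0, 0, 1, 1; Σd² = 2
ρ = 1 − 6·2/(5·24) = 1 − 12/120 = 0.900

0.900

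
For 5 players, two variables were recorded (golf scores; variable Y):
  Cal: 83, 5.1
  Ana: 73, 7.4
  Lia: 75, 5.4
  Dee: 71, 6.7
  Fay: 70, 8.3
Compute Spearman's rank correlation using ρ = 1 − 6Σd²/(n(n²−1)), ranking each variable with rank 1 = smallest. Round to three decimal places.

Ranks of variable 1: 5, 3, 4, 2, 1
Ranks of variable 2: 1, 4, 2, 3, 5
d = r₁ − r₂: 4, -1, 2, -1, -4
d²: 16, 1, 4, 1, 16; Σd² = 38
ρ = 1 − 6·38/(5·24) = 1 − 228/120 = -0.900

-0.900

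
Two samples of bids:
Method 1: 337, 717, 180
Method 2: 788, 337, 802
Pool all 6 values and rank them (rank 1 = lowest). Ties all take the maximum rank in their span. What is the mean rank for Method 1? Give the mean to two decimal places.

Sorted (ascending): 180, 337, 337, 717, 788, 802
The 2 values of 337 occupy positions 2–3 → each gets rank 3.
Method 1 values → pooled ranks: 337→3, 717→4, 180→1
Mean rank = (3 + 4 + 1) / 3 = 2.67

2.67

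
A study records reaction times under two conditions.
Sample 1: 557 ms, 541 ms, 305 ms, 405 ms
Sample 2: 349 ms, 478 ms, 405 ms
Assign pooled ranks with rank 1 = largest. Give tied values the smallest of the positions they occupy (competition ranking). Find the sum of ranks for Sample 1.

Sorted (descending): 557, 541, 478, 405, 405, 349, 305
The 2 values of 405 occupy positions 4–5 → each gets rank 4.
Sample 1 values → pooled ranks: 557→1, 541→2, 305→7, 405→4
Rank sum = 1 + 2 + 7 + 4 = 14

14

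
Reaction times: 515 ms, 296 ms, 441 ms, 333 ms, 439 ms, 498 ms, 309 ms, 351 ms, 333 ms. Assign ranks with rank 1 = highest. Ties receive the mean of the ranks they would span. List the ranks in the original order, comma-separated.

1, 9, 3, 6.5, 4, 2, 8, 5, 6.5

Sorted (descending): 515, 498, 441, 439, 351, 333, 333, 309, 296
The 2 values of 333 occupy positions 6–7 → average rank (6+7)/2 = 6.5.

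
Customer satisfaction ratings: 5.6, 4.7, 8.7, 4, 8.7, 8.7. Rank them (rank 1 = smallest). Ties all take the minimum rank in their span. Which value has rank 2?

Sorted (ascending): 4, 4.7, 5.6, 8.7, 8.7, 8.7
The 3 values of 8.7 occupy positions 4–6 → each gets rank 4.
Rank 2 → value 4.7.

4.7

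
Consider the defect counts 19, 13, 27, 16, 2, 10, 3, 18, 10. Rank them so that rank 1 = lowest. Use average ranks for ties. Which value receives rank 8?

19

Sorted (ascending): 2, 3, 10, 10, 13, 16, 18, 19, 27
The 2 values of 10 occupy positions 3–4 → average rank (3+4)/2 = 3.5.
Rank 8 → value 19.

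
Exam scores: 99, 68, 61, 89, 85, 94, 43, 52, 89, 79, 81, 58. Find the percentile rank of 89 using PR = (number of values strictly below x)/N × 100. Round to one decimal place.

66.7

N = 12.
Strictly below 89: 8. Equal to 89: 2.
PR = 8/12 × 100 = 66.7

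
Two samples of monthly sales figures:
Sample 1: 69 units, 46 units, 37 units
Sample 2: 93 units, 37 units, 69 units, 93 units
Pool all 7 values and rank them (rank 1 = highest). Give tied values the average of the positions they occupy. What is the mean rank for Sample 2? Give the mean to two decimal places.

Sorted (descending): 93, 93, 69, 69, 46, 37, 37
The 2 values of 93 occupy positions 1–2 → average rank (1+2)/2 = 1.5.
The 2 values of 69 occupy positions 3–4 → average rank (3+4)/2 = 3.5.
The 2 values of 37 occupy positions 6–7 → average rank (6+7)/2 = 6.5.
Sample 2 values → pooled ranks: 93→1.5, 37→6.5, 69→3.5, 93→1.5
Mean rank = (1.5 + 6.5 + 3.5 + 1.5) / 4 = 3.25

3.25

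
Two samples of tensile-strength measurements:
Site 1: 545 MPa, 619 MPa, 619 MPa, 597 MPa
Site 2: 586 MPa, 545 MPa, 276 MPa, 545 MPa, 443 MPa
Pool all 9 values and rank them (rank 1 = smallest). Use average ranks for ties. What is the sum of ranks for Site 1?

Sorted (ascending): 276, 443, 545, 545, 545, 586, 597, 619, 619
The 3 values of 545 occupy positions 3–5 → average rank 4.
The 2 values of 619 occupy positions 8–9 → average rank (8+9)/2 = 8.5.
Site 1 values → pooled ranks: 545→4, 619→8.5, 619→8.5, 597→7
Rank sum = 4 + 8.5 + 8.5 + 7 = 28

28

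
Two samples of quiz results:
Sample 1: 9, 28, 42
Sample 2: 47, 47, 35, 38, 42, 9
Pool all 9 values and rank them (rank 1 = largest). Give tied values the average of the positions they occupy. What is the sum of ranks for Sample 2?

26

Sorted (descending): 47, 47, 42, 42, 38, 35, 28, 9, 9
The 2 values of 47 occupy positions 1–2 → average rank (1+2)/2 = 1.5.
The 2 values of 42 occupy positions 3–4 → average rank (3+4)/2 = 3.5.
The 2 values of 9 occupy positions 8–9 → average rank (8+9)/2 = 8.5.
Sample 2 values → pooled ranks: 47→1.5, 47→1.5, 35→6, 38→5, 42→3.5, 9→8.5
Rank sum = 1.5 + 1.5 + 6 + 5 + 3.5 + 8.5 = 26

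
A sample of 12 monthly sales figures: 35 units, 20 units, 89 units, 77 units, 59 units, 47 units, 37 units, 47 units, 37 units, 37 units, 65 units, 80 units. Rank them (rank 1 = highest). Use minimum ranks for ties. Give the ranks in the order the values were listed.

Sorted (descending): 89, 80, 77, 65, 59, 47, 47, 37, 37, 37, 35, 20
The 2 values of 47 occupy positions 6–7 → each gets rank 6.
The 3 values of 37 occupy positions 8–10 → each gets rank 8.

11, 12, 1, 3, 5, 6, 8, 6, 8, 8, 4, 2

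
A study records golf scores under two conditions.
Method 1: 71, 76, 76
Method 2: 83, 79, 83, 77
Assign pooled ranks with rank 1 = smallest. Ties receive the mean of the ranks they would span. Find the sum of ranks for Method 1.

6

Sorted (ascending): 71, 76, 76, 77, 79, 83, 83
The 2 values of 76 occupy positions 2–3 → average rank (2+3)/2 = 2.5.
The 2 values of 83 occupy positions 6–7 → average rank (6+7)/2 = 6.5.
Method 1 values → pooled ranks: 71→1, 76→2.5, 76→2.5
Rank sum = 1 + 2.5 + 2.5 = 6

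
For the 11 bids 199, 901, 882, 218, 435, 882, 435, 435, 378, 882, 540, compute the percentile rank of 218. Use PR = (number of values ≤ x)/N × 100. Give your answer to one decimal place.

N = 11.
Strictly below 218: 1. Equal to 218: 1.
PR = 2/11 × 100 = 18.2

18.2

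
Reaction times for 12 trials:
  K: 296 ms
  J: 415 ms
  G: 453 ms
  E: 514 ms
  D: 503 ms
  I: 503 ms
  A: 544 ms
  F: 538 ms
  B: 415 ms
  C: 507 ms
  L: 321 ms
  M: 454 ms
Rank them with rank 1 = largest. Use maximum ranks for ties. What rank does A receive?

Sorted (descending): 544, 538, 514, 507, 503, 503, 454, 453, 415, 415, 321, 296
The 2 values of 503 occupy positions 5–6 → each gets rank 6.
The 2 values of 415 occupy positions 9–10 → each gets rank 10.
A has value 544 ms → rank 1.

1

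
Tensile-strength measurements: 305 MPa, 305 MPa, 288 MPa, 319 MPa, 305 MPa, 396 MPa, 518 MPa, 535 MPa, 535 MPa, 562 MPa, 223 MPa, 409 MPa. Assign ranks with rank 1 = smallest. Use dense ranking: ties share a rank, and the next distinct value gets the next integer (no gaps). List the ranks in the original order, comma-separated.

3, 3, 2, 4, 3, 5, 7, 8, 8, 9, 1, 6

Sorted (ascending): 223, 288, 305, 305, 305, 319, 396, 409, 518, 535, 535, 562
The 3 values of 305 share dense rank 3.
The 2 values of 535 share dense rank 8.
Remaining distinct values take the next consecutive integers.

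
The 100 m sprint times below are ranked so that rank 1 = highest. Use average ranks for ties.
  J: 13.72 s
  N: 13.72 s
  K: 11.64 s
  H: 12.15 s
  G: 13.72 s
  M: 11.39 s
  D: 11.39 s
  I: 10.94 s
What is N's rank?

Sorted (descending): 13.72, 13.72, 13.72, 12.15, 11.64, 11.39, 11.39, 10.94
The 3 values of 13.72 occupy positions 1–3 → average rank 2.
The 2 values of 11.39 occupy positions 6–7 → average rank (6+7)/2 = 6.5.
N has value 13.72 s → rank 2.

2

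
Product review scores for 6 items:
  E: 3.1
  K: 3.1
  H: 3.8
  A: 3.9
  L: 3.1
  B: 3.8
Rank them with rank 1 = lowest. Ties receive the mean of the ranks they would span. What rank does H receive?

Sorted (ascending): 3.1, 3.1, 3.1, 3.8, 3.8, 3.9
The 3 values of 3.1 occupy positions 1–3 → average rank 2.
The 2 values of 3.8 occupy positions 4–5 → average rank (4+5)/2 = 4.5.
H has value 3.8 → rank 4.5.

4.5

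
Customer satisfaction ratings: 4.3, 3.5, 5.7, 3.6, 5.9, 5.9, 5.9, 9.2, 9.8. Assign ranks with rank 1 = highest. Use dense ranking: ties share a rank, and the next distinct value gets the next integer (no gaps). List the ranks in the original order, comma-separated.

Sorted (descending): 9.8, 9.2, 5.9, 5.9, 5.9, 5.7, 4.3, 3.6, 3.5
The 3 values of 5.9 share dense rank 3.
Remaining distinct values take the next consecutive integers.

5, 7, 4, 6, 3, 3, 3, 2, 1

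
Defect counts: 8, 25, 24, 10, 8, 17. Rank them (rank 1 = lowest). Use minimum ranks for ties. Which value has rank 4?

17

Sorted (ascending): 8, 8, 10, 17, 24, 25
The 2 values of 8 occupy positions 1–2 → each gets rank 1.
Rank 4 → value 17.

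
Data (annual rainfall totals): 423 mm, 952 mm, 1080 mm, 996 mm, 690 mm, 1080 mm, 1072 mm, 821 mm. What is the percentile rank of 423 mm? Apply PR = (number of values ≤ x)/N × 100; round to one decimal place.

12.5

N = 8.
Strictly below 423: 0. Equal to 423: 1.
PR = 1/8 × 100 = 12.5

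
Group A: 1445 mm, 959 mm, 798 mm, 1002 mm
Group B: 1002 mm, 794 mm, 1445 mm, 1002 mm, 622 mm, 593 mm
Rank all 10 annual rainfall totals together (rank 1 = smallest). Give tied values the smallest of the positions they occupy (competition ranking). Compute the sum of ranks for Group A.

24

Sorted (ascending): 593, 622, 794, 798, 959, 1002, 1002, 1002, 1445, 1445
The 3 values of 1002 occupy positions 6–8 → each gets rank 6.
The 2 values of 1445 occupy positions 9–10 → each gets rank 9.
Group A values → pooled ranks: 1445→9, 959→5, 798→4, 1002→6
Rank sum = 9 + 5 + 4 + 6 = 24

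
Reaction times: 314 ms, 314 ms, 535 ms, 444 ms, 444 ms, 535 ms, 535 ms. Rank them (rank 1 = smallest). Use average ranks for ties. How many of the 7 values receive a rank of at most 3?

Sorted (ascending): 314, 314, 444, 444, 535, 535, 535
The 2 values of 314 occupy positions 1–2 → average rank (1+2)/2 = 1.5.
The 2 values of 444 occupy positions 3–4 → average rank (3+4)/2 = 3.5.
The 3 values of 535 occupy positions 5–7 → average rank 6.
Ranks ≤ 3: {1.5, 1.5} → 2 values.

2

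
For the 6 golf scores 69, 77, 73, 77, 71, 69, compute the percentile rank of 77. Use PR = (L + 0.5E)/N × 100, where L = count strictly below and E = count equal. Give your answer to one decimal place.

83.3

N = 6.
Strictly below 77: 4. Equal to 77: 2.
PR = (4 + 0.5·2)/6 × 100 = 83.3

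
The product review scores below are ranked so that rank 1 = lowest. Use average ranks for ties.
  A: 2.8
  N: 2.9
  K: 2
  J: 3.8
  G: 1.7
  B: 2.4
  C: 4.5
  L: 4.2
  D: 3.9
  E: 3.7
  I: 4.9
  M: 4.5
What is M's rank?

10.5

Sorted (ascending): 1.7, 2, 2.4, 2.8, 2.9, 3.7, 3.8, 3.9, 4.2, 4.5, 4.5, 4.9
The 2 values of 4.5 occupy positions 10–11 → average rank (10+11)/2 = 10.5.
M has value 4.5 → rank 10.5.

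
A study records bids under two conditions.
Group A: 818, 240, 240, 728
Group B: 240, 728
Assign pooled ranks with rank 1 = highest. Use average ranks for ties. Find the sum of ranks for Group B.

7.5

Sorted (descending): 818, 728, 728, 240, 240, 240
The 2 values of 728 occupy positions 2–3 → average rank (2+3)/2 = 2.5.
The 3 values of 240 occupy positions 4–6 → average rank 5.
Group B values → pooled ranks: 240→5, 728→2.5
Rank sum = 5 + 2.5 = 7.5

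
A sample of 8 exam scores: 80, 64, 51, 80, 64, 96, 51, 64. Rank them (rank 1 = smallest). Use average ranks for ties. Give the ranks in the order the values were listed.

Sorted (ascending): 51, 51, 64, 64, 64, 80, 80, 96
The 2 values of 51 occupy positions 1–2 → average rank (1+2)/2 = 1.5.
The 3 values of 64 occupy positions 3–5 → average rank 4.
The 2 values of 80 occupy positions 6–7 → average rank (6+7)/2 = 6.5.

6.5, 4, 1.5, 6.5, 4, 8, 1.5, 4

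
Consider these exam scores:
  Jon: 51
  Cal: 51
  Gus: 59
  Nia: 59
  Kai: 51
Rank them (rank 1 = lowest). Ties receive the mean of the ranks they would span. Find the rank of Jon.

Sorted (ascending): 51, 51, 51, 59, 59
The 3 values of 51 occupy positions 1–3 → average rank 2.
The 2 values of 59 occupy positions 4–5 → average rank (4+5)/2 = 4.5.
Jon has value 51 → rank 2.

2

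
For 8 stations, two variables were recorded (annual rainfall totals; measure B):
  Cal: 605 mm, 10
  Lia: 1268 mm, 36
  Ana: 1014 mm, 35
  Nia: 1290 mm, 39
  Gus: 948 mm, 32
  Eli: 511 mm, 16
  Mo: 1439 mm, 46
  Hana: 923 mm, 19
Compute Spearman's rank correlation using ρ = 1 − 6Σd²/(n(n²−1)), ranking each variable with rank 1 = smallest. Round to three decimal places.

0.976

Ranks of variable 1: 2, 6, 5, 7, 4, 1, 8, 3
Ranks of variable 2: 1, 6, 5, 7, 4, 2, 8, 3
d = r₁ − r₂: 1, 0, 0, 0, 0, -1, 0, 0
d²: 1, 0, 0, 0, 0, 1, 0, 0; Σd² = 2
ρ = 1 − 6·2/(8·63) = 1 − 12/504 = 0.976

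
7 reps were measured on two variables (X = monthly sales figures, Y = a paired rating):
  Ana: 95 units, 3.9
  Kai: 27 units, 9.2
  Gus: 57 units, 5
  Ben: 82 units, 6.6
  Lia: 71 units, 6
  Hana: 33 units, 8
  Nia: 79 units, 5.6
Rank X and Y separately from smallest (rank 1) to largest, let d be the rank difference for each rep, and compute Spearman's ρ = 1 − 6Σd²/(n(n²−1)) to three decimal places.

-0.679

Ranks of variable 1: 7, 1, 3, 6, 4, 2, 5
Ranks of variable 2: 1, 7, 2, 5, 4, 6, 3
d = r₁ − r₂: 6, -6, 1, 1, 0, -4, 2
d²: 36, 36, 1, 1, 0, 16, 4; Σd² = 94
ρ = 1 − 6·94/(7·48) = 1 − 564/336 = -0.679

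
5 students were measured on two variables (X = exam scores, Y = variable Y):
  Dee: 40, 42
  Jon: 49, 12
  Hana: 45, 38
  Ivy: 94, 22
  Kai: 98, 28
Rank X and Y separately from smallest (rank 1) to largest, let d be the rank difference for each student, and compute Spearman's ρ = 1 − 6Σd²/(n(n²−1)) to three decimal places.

-0.600

Ranks of variable 1: 1, 3, 2, 4, 5
Ranks of variable 2: 5, 1, 4, 2, 3
d = r₁ − r₂: -4, 2, -2, 2, 2
d²: 16, 4, 4, 4, 4; Σd² = 32
ρ = 1 − 6·32/(5·24) = 1 − 192/120 = -0.600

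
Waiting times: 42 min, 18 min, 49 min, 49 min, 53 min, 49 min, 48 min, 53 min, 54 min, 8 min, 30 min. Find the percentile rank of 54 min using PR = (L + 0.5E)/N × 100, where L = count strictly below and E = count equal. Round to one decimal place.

95.5

N = 11.
Strictly below 54: 10. Equal to 54: 1.
PR = (10 + 0.5·1)/11 × 100 = 95.5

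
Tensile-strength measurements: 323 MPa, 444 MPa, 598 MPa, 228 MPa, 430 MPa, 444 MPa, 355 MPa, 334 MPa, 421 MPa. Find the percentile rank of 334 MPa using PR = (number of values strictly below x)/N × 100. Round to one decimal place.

N = 9.
Strictly below 334: 2. Equal to 334: 1.
PR = 2/9 × 100 = 22.2

22.2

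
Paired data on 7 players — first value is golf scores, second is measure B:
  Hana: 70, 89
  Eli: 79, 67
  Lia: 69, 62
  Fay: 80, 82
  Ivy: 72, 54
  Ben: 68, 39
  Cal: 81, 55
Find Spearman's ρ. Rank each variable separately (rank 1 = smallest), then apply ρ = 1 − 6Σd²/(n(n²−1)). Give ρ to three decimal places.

0.286

Ranks of variable 1: 3, 5, 2, 6, 4, 1, 7
Ranks of variable 2: 7, 5, 4, 6, 2, 1, 3
d = r₁ − r₂: -4, 0, -2, 0, 2, 0, 4
d²: 16, 0, 4, 0, 4, 0, 16; Σd² = 40
ρ = 1 − 6·40/(7·48) = 1 − 240/336 = 0.286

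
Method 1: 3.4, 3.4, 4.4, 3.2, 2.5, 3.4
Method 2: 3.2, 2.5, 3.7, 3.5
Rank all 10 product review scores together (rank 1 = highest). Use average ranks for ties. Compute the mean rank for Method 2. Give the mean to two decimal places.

Sorted (descending): 4.4, 3.7, 3.5, 3.4, 3.4, 3.4, 3.2, 3.2, 2.5, 2.5
The 3 values of 3.4 occupy positions 4–6 → average rank 5.
The 2 values of 3.2 occupy positions 7–8 → average rank (7+8)/2 = 7.5.
The 2 values of 2.5 occupy positions 9–10 → average rank (9+10)/2 = 9.5.
Method 2 values → pooled ranks: 3.2→7.5, 2.5→9.5, 3.7→2, 3.5→3
Mean rank = (7.5 + 9.5 + 2 + 3) / 4 = 5.50

5.50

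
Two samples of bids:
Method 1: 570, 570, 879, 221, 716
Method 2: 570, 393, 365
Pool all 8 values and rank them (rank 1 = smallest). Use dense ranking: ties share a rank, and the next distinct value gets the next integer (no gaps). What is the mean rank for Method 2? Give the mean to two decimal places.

3.00

Sorted (ascending): 221, 365, 393, 570, 570, 570, 716, 879
The 3 values of 570 share dense rank 4.
Remaining distinct values take the next consecutive integers.
Method 2 values → pooled ranks: 570→4, 393→3, 365→2
Mean rank = (4 + 3 + 2) / 3 = 3.00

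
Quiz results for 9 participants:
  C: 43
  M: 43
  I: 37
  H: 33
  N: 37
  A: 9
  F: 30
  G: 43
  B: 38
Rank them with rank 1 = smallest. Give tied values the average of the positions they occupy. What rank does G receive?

Sorted (ascending): 9, 30, 33, 37, 37, 38, 43, 43, 43
The 2 values of 37 occupy positions 4–5 → average rank (4+5)/2 = 4.5.
The 3 values of 43 occupy positions 7–9 → average rank 8.
G has value 43 → rank 8.

8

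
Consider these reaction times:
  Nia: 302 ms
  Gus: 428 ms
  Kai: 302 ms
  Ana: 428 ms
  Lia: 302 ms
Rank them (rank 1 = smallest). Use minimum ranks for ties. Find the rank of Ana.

4

Sorted (ascending): 302, 302, 302, 428, 428
The 3 values of 302 occupy positions 1–3 → each gets rank 1.
The 2 values of 428 occupy positions 4–5 → each gets rank 4.
Ana has value 428 ms → rank 4.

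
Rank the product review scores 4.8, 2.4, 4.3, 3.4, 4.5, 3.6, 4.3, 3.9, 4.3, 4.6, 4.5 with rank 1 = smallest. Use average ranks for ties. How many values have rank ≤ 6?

Sorted (ascending): 2.4, 3.4, 3.6, 3.9, 4.3, 4.3, 4.3, 4.5, 4.5, 4.6, 4.8
The 3 values of 4.3 occupy positions 5–7 → average rank 6.
The 2 values of 4.5 occupy positions 8–9 → average rank (8+9)/2 = 8.5.
Ranks ≤ 6: {1, 2, 3, 4, 6, 6, 6} → 7 values.

7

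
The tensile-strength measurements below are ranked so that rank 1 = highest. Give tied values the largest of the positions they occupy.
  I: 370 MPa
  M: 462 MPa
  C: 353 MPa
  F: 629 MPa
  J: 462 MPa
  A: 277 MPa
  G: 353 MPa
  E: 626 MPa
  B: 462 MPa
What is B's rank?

5

Sorted (descending): 629, 626, 462, 462, 462, 370, 353, 353, 277
The 3 values of 462 occupy positions 3–5 → each gets rank 5.
The 2 values of 353 occupy positions 7–8 → each gets rank 8.
B has value 462 MPa → rank 5.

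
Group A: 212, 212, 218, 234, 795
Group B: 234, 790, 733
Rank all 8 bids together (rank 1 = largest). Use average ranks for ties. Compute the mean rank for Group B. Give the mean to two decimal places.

Sorted (descending): 795, 790, 733, 234, 234, 218, 212, 212
The 2 values of 234 occupy positions 4–5 → average rank (4+5)/2 = 4.5.
The 2 values of 212 occupy positions 7–8 → average rank (7+8)/2 = 7.5.
Group B values → pooled ranks: 234→4.5, 790→2, 733→3
Mean rank = (4.5 + 2 + 3) / 3 = 3.17

3.17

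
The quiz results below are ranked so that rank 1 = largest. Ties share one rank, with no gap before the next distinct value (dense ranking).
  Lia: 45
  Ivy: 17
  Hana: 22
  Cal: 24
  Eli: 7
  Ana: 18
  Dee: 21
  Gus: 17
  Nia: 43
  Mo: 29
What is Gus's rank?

8

Sorted (descending): 45, 43, 29, 24, 22, 21, 18, 17, 17, 7
The 2 values of 17 share dense rank 8.
Remaining distinct values take the next consecutive integers.
Gus has value 17 → rank 8.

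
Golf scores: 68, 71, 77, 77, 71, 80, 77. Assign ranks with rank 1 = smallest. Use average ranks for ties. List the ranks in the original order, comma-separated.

1, 2.5, 5, 5, 2.5, 7, 5

Sorted (ascending): 68, 71, 71, 77, 77, 77, 80
The 2 values of 71 occupy positions 2–3 → average rank (2+3)/2 = 2.5.
The 3 values of 77 occupy positions 4–6 → average rank 5.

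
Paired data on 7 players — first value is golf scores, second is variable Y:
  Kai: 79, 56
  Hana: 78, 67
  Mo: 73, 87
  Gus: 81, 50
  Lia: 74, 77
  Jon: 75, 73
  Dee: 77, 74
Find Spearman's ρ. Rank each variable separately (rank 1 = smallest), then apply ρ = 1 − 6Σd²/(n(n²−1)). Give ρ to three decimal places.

Ranks of variable 1: 6, 5, 1, 7, 2, 3, 4
Ranks of variable 2: 2, 3, 7, 1, 6, 4, 5
d = r₁ − r₂: 4, 2, -6, 6, -4, -1, -1
d²: 16, 4, 36, 36, 16, 1, 1; Σd² = 110
ρ = 1 − 6·110/(7·48) = 1 − 660/336 = -0.964

-0.964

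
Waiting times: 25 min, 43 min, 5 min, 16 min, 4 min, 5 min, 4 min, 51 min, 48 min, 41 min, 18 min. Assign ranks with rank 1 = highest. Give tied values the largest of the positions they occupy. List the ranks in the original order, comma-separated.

Sorted (descending): 51, 48, 43, 41, 25, 18, 16, 5, 5, 4, 4
The 2 values of 5 occupy positions 8–9 → each gets rank 9.
The 2 values of 4 occupy positions 10–11 → each gets rank 11.

5, 3, 9, 7, 11, 9, 11, 1, 2, 4, 6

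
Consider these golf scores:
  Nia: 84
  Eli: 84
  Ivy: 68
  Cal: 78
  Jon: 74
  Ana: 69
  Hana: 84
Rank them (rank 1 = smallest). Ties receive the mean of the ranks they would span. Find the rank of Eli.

6

Sorted (ascending): 68, 69, 74, 78, 84, 84, 84
The 3 values of 84 occupy positions 5–7 → average rank 6.
Eli has value 84 → rank 6.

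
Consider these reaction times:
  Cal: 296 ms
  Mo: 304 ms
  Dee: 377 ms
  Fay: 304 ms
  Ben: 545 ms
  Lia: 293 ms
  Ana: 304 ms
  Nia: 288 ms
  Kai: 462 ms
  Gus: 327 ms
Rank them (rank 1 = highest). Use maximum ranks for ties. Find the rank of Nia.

Sorted (descending): 545, 462, 377, 327, 304, 304, 304, 296, 293, 288
The 3 values of 304 occupy positions 5–7 → each gets rank 7.
Nia has value 288 ms → rank 10.

10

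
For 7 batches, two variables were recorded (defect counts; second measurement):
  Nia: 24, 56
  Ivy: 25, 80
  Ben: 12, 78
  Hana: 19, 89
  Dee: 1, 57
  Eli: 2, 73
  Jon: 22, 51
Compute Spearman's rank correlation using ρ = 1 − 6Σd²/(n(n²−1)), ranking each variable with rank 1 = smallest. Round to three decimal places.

0.036

Ranks of variable 1: 6, 7, 3, 4, 1, 2, 5
Ranks of variable 2: 2, 6, 5, 7, 3, 4, 1
d = r₁ − r₂: 4, 1, -2, -3, -2, -2, 4
d²: 16, 1, 4, 9, 4, 4, 16; Σd² = 54
ρ = 1 − 6·54/(7·48) = 1 − 324/336 = 0.036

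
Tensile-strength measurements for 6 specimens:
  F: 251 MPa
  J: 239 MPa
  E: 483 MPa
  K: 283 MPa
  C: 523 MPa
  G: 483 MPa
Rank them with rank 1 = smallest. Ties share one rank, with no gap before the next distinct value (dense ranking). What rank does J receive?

1

Sorted (ascending): 239, 251, 283, 483, 483, 523
The 2 values of 483 share dense rank 4.
Remaining distinct values take the next consecutive integers.
J has value 239 MPa → rank 1.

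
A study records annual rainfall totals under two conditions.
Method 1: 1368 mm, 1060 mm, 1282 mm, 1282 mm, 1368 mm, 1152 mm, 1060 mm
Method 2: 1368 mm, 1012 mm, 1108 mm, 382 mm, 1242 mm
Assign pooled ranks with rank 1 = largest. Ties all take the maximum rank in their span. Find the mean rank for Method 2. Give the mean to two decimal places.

8.00

Sorted (descending): 1368, 1368, 1368, 1282, 1282, 1242, 1152, 1108, 1060, 1060, 1012, 382
The 3 values of 1368 occupy positions 1–3 → each gets rank 3.
The 2 values of 1282 occupy positions 4–5 → each gets rank 5.
The 2 values of 1060 occupy positions 9–10 → each gets rank 10.
Method 2 values → pooled ranks: 1368→3, 1012→11, 1108→8, 382→12, 1242→6
Mean rank = (3 + 11 + 8 + 12 + 6) / 5 = 8.00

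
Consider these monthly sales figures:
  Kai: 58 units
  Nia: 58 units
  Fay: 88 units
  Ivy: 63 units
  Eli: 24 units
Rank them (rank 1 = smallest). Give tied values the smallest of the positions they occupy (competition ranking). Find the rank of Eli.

1

Sorted (ascending): 24, 58, 58, 63, 88
The 2 values of 58 occupy positions 2–3 → each gets rank 2.
Eli has value 24 units → rank 1.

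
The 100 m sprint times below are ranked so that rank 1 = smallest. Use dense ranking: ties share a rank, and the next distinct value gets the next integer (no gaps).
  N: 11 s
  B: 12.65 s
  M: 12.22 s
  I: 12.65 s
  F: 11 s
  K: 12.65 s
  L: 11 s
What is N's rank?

1

Sorted (ascending): 11, 11, 11, 12.22, 12.65, 12.65, 12.65
The 3 values of 11 share dense rank 1.
The 3 values of 12.65 share dense rank 3.
Remaining distinct values take the next consecutive integers.
N has value 11 s → rank 1.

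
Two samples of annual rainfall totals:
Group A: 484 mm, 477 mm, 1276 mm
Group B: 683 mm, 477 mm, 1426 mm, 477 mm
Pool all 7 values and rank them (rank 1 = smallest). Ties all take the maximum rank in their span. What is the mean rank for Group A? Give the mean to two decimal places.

Sorted (ascending): 477, 477, 477, 484, 683, 1276, 1426
The 3 values of 477 occupy positions 1–3 → each gets rank 3.
Group A values → pooled ranks: 484→4, 477→3, 1276→6
Mean rank = (4 + 3 + 6) / 3 = 4.33

4.33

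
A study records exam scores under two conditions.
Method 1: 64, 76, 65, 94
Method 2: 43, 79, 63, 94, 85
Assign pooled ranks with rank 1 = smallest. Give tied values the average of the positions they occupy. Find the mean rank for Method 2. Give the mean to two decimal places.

Sorted (ascending): 43, 63, 64, 65, 76, 79, 85, 94, 94
The 2 values of 94 occupy positions 8–9 → average rank (8+9)/2 = 8.5.
Method 2 values → pooled ranks: 43→1, 79→6, 63→2, 94→8.5, 85→7
Mean rank = (1 + 6 + 2 + 8.5 + 7) / 5 = 4.90

4.90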